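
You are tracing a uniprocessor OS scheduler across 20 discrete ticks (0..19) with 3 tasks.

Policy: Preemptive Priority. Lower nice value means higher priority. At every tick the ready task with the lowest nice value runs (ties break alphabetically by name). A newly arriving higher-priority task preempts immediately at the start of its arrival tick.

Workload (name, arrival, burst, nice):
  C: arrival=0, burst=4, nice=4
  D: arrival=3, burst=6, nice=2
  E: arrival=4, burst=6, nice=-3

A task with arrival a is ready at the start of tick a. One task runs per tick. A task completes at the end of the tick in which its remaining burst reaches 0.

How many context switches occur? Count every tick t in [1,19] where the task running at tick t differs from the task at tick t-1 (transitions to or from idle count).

context switches = 5

t=0: ready={C} → run C
t=1: ready={C} → run C
t=2: ready={C} → run C
t=3: ready={C,D} → run D
t=4: ready={C,D,E} → run E
t=5: ready={C,D,E} → run E
t=6: ready={C,D,E} → run E
t=7: ready={C,D,E} → run E
t=8: ready={C,D,E} → run E
t=9: ready={C,D,E} → run E
t=10: ready={C,D} → run D
t=11: ready={C,D} → run D
t=12: ready={C,D} → run D
t=13: ready={C,D} → run D
t=14: ready={C,D} → run D
t=15: ready={C} → run C
t=16: (idle)
t=17: (idle)
t=18: (idle)
t=19: (idle)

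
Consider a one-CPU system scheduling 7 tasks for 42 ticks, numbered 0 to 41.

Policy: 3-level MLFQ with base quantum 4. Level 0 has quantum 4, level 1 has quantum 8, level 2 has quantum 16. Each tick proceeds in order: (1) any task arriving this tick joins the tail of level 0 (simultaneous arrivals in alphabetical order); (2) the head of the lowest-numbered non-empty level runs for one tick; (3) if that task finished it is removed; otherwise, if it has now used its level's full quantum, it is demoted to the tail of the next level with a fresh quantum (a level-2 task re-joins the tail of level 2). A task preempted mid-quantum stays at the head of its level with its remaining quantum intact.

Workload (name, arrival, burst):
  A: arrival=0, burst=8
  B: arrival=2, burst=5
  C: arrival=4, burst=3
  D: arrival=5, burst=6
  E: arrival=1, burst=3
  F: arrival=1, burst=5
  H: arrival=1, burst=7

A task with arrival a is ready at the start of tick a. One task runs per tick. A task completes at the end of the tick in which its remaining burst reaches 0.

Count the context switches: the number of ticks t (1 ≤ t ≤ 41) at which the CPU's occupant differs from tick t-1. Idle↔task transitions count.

context switches = 12

t=0: L0/L1/L2 = A/-/- → run A
t=1: L0/L1/L2 = AEFH/-/- → run A
t=2: L0/L1/L2 = AEFHB/-/- → run A
t=3: L0/L1/L2 = AEFHB/-/- → run A
t=4: L0/L1/L2 = EFHBC/A/- → run E
t=5: L0/L1/L2 = EFHBCD/A/- → run E
t=6: L0/L1/L2 = EFHBCD/A/- → run E
t=7: L0/L1/L2 = FHBCD/A/- → run F
t=8: L0/L1/L2 = FHBCD/A/- → run F
t=9: L0/L1/L2 = FHBCD/A/- → run F
t=10: L0/L1/L2 = FHBCD/A/- → run F
t=11: L0/L1/L2 = HBCD/AF/- → run H
t=12: L0/L1/L2 = HBCD/AF/- → run H
t=13: L0/L1/L2 = HBCD/AF/- → run H
t=14: L0/L1/L2 = HBCD/AF/- → run H
t=15: L0/L1/L2 = BCD/AFH/- → run B
t=16: L0/L1/L2 = BCD/AFH/- → run B
t=17: L0/L1/L2 = BCD/AFH/- → run B
t=18: L0/L1/L2 = BCD/AFH/- → run B
t=19: L0/L1/L2 = CD/AFHB/- → run C
t=20: L0/L1/L2 = CD/AFHB/- → run C
t=21: L0/L1/L2 = CD/AFHB/- → run C
t=22: L0/L1/L2 = D/AFHB/- → run D
t=23: L0/L1/L2 = D/AFHB/- → run D
t=24: L0/L1/L2 = D/AFHB/- → run D
t=25: L0/L1/L2 = D/AFHB/- → run D
t=26: L0/L1/L2 = -/AFHBD/- → run A
t=27: L0/L1/L2 = -/AFHBD/- → run A
t=28: L0/L1/L2 = -/AFHBD/- → run A
t=29: L0/L1/L2 = -/AFHBD/- → run A
t=30: L0/L1/L2 = -/FHBD/- → run F
t=31: L0/L1/L2 = -/HBD/- → run H
t=32: L0/L1/L2 = -/HBD/- → run H
t=33: L0/L1/L2 = -/HBD/- → run H
t=34: L0/L1/L2 = -/BD/- → run B
t=35: L0/L1/L2 = -/D/- → run D
t=36: L0/L1/L2 = -/D/- → run D
t=37: (idle)
t=38: (idle)
t=39: (idle)
t=40: (idle)
t=41: (idle)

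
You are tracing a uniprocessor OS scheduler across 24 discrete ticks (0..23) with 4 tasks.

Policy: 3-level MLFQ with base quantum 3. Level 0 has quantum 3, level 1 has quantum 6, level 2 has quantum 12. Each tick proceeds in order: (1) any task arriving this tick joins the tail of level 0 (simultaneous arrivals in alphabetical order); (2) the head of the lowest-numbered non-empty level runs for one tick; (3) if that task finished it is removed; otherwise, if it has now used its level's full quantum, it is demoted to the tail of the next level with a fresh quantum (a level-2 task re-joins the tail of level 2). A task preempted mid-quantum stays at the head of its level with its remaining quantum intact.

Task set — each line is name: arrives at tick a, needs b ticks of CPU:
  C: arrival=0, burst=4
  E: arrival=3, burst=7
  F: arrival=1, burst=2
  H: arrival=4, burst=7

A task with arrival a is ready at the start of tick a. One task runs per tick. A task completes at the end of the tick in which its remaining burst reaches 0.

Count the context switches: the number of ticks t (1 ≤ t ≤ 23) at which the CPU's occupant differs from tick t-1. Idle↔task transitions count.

context switches = 7

t=0: L0/L1/L2 = C/-/- → run C
t=1: L0/L1/L2 = CF/-/- → run C
t=2: L0/L1/L2 = CF/-/- → run C
t=3: L0/L1/L2 = FE/C/- → run F
t=4: L0/L1/L2 = FEH/C/- → run F
t=5: L0/L1/L2 = EH/C/- → run E
t=6: L0/L1/L2 = EH/C/- → run E
t=7: L0/L1/L2 = EH/C/- → run E
t=8: L0/L1/L2 = H/CE/- → run H
t=9: L0/L1/L2 = H/CE/- → run H
t=10: L0/L1/L2 = H/CE/- → run H
t=11: L0/L1/L2 = -/CEH/- → run C
t=12: L0/L1/L2 = -/EH/- → run E
t=13: L0/L1/L2 = -/EH/- → run E
t=14: L0/L1/L2 = -/EH/- → run E
t=15: L0/L1/L2 = -/EH/- → run E
t=16: L0/L1/L2 = -/H/- → run H
t=17: L0/L1/L2 = -/H/- → run H
t=18: L0/L1/L2 = -/H/- → run H
t=19: L0/L1/L2 = -/H/- → run H
t=20: (idle)
t=21: (idle)
t=22: (idle)
t=23: (idle)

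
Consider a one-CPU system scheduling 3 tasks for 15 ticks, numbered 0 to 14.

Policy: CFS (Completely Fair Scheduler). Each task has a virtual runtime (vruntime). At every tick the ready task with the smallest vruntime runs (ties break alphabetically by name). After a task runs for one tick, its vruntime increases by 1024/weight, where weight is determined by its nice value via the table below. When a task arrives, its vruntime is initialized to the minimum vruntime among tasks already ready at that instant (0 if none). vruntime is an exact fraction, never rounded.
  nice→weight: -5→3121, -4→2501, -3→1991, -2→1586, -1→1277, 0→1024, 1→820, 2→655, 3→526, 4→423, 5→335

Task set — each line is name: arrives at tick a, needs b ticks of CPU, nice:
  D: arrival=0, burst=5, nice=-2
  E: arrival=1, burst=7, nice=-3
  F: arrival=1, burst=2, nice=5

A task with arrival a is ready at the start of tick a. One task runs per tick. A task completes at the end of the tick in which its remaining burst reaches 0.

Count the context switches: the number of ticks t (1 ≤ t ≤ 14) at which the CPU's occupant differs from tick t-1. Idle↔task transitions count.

t=0: vr[D=0] → run D
t=1: vr[D=512/793 E=512/793 F=512/793] → run D
t=2: vr[D=1024/793 E=512/793 F=512/793] → run E
t=3: vr[D=1024/793 E=1831424/1578863 F=512/793] → run F
t=4: vr[D=1024/793 E=1831424/1578863 F=983552/265655] → run E
t=5: vr[D=1024/793 E=2643456/1578863 F=983552/265655] → run D
t=6: vr[D=1536/793 E=2643456/1578863 F=983552/265655] → run E
t=7: vr[D=1536/793 E=3455488/1578863 F=983552/265655] → run D
t=8: vr[D=2048/793 E=3455488/1578863 F=983552/265655] → run E
t=9: vr[D=2048/793 E=4267520/1578863 F=983552/265655] → run D
t=10: vr[E=4267520/1578863 F=983552/265655] → run E
t=11: vr[E=5079552/1578863 F=983552/265655] → run E
t=12: vr[E=5891584/1578863 F=983552/265655] → run F
t=13: vr[E=5891584/1578863] → run E
t=14: (idle)

context switches = 12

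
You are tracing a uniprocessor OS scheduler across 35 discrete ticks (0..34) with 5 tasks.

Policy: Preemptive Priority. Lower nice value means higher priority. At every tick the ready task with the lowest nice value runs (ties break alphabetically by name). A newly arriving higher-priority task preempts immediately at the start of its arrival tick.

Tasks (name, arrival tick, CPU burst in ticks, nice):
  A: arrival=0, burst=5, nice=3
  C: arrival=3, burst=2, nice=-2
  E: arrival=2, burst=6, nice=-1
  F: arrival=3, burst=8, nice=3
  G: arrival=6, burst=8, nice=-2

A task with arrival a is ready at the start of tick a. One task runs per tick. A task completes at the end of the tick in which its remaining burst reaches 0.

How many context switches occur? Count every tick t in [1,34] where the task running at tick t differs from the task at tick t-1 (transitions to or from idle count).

t=0: ready={A} → run A
t=1: ready={A} → run A
t=2: ready={A,E} → run E
t=3: ready={A,C,E,F} → run C
t=4: ready={A,C,E,F} → run C
t=5: ready={A,E,F} → run E
t=6: ready={A,E,F,G} → run G
t=7: ready={A,E,F,G} → run G
t=8: ready={A,E,F,G} → run G
t=9: ready={A,E,F,G} → run G
t=10: ready={A,E,F,G} → run G
t=11: ready={A,E,F,G} → run G
t=12: ready={A,E,F,G} → run G
t=13: ready={A,E,F,G} → run G
t=14: ready={A,E,F} → run E
t=15: ready={A,E,F} → run E
t=16: ready={A,E,F} → run E
t=17: ready={A,E,F} → run E
t=18: ready={A,F} → run A
t=19: ready={A,F} → run A
t=20: ready={A,F} → run A
t=21: ready={F} → run F
t=22: ready={F} → run F
t=23: ready={F} → run F
t=24: ready={F} → run F
t=25: ready={F} → run F
t=26: ready={F} → run F
t=27: ready={F} → run F
t=28: ready={F} → run F
t=29: (idle)
t=30: (idle)
t=31: (idle)
t=32: (idle)
t=33: (idle)
t=34: (idle)

context switches = 8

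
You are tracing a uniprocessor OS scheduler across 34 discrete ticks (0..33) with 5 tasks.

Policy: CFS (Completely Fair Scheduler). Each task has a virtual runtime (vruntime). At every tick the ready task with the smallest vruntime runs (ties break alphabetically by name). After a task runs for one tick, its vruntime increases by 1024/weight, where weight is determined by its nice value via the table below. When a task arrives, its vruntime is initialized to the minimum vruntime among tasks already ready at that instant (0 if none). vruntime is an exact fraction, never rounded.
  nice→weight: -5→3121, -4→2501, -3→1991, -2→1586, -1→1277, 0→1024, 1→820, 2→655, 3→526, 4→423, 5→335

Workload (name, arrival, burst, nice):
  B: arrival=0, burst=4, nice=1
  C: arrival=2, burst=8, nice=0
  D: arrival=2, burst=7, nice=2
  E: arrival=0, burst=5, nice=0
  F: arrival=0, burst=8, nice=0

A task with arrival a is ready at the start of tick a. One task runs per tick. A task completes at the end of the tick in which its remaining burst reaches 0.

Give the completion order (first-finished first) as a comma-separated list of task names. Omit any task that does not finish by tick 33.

completion order = B, E, C, F, D

t=0: vr[B=0 E=0 F=0] → run B
t=1: vr[B=256/205 E=0 F=0] → run E
t=2: vr[B=256/205 C=0 D=0 E=1 F=0] → run C
t=3: vr[B=256/205 C=1 D=0 E=1 F=0] → run D
t=4: vr[B=256/205 C=1 D=1024/655 E=1 F=0] → run F
t=5: vr[B=256/205 C=1 D=1024/655 E=1 F=1] → run C
t=6: vr[B=256/205 C=2 D=1024/655 E=1 F=1] → run E
t=7: vr[B=256/205 C=2 D=1024/655 E=2 F=1] → run F
t=8: vr[B=256/205 C=2 D=1024/655 E=2 F=2] → run B
t=9: vr[B=512/205 C=2 D=1024/655 E=2 F=2] → run D
t=10: vr[B=512/205 C=2 D=2048/655 E=2 F=2] → run C
t=11: vr[B=512/205 C=3 D=2048/655 E=2 F=2] → run E
t=12: vr[B=512/205 C=3 D=2048/655 E=3 F=2] → run F
t=13: vr[B=512/205 C=3 D=2048/655 E=3 F=3] → run B
t=14: vr[B=768/205 C=3 D=2048/655 E=3 F=3] → run C
t=15: vr[B=768/205 C=4 D=2048/655 E=3 F=3] → run E
t=16: vr[B=768/205 C=4 D=2048/655 E=4 F=3] → run F
t=17: vr[B=768/205 C=4 D=2048/655 E=4 F=4] → run D
t=18: vr[B=768/205 C=4 D=3072/655 E=4 F=4] → run B
t=19: vr[C=4 D=3072/655 E=4 F=4] → run C
t=20: vr[C=5 D=3072/655 E=4 F=4] → run E
t=21: vr[C=5 D=3072/655 F=4] → run F
t=22: vr[C=5 D=3072/655 F=5] → run D
t=23: vr[C=5 D=4096/655 F=5] → run C
t=24: vr[C=6 D=4096/655 F=5] → run F
t=25: vr[C=6 D=4096/655 F=6] → run C
t=26: vr[C=7 D=4096/655 F=6] → run F
t=27: vr[C=7 D=4096/655 F=7] → run D
t=28: vr[C=7 D=1024/131 F=7] → run C
t=29: vr[D=1024/131 F=7] → run F
t=30: vr[D=1024/131] → run D
t=31: vr[D=6144/655] → run D
t=32: (idle)
t=33: (idle)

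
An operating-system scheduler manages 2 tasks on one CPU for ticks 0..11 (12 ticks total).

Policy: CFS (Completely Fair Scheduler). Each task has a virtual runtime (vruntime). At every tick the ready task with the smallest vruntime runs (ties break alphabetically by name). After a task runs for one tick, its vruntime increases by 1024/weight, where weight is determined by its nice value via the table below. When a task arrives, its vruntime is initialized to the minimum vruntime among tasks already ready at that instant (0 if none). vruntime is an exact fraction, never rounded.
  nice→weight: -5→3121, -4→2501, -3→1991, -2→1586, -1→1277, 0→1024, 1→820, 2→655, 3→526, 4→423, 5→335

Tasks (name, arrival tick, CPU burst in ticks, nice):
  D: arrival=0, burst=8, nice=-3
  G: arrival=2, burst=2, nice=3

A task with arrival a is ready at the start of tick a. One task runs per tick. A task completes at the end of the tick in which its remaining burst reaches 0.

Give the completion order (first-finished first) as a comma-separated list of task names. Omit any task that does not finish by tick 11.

completion order = G, D

t=0: vr[D=0] → run D
t=1: vr[D=1024/1991] → run D
t=2: vr[D=2048/1991 G=2048/1991] → run D
t=3: vr[D=3072/1991 G=2048/1991] → run G
t=4: vr[D=3072/1991 G=1558016/523633] → run D
t=5: vr[D=4096/1991 G=1558016/523633] → run D
t=6: vr[D=5120/1991 G=1558016/523633] → run D
t=7: vr[D=6144/1991 G=1558016/523633] → run G
t=8: vr[D=6144/1991] → run D
t=9: vr[D=7168/1991] → run D
t=10: (idle)
t=11: (idle)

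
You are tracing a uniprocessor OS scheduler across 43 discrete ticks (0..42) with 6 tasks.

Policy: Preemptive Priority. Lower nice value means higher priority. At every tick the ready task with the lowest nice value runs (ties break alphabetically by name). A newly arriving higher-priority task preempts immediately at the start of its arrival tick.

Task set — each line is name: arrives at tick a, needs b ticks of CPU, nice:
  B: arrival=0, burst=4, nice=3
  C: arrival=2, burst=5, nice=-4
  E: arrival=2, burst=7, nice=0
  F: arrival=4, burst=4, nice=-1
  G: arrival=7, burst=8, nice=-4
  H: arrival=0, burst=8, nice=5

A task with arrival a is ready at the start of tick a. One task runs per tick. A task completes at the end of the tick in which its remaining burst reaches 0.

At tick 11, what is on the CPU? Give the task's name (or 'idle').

t=0: ready={B,H} → run B
t=1: ready={B,H} → run B
t=2: ready={B,C,E,H} → run C
t=3: ready={B,C,E,H} → run C
t=4: ready={B,C,E,F,H} → run C
t=5: ready={B,C,E,F,H} → run C
t=6: ready={B,C,E,F,H} → run C
t=7: ready={B,E,F,G,H} → run G
t=8: ready={B,E,F,G,H} → run G
t=9: ready={B,E,F,G,H} → run G
t=10: ready={B,E,F,G,H} → run G
t=11: ready={B,E,F,G,H} → run G
t=12: ready={B,E,F,G,H} → run G
t=13: ready={B,E,F,G,H} → run G
t=14: ready={B,E,F,G,H} → run G
t=15: ready={B,E,F,H} → run F
t=16: ready={B,E,F,H} → run F
t=17: ready={B,E,F,H} → run F
t=18: ready={B,E,F,H} → run F
t=19: ready={B,E,H} → run E
t=20: ready={B,E,H} → run E
t=21: ready={B,E,H} → run E
t=22: ready={B,E,H} → run E
t=23: ready={B,E,H} → run E
t=24: ready={B,E,H} → run E
t=25: ready={B,E,H} → run E
t=26: ready={B,H} → run B
t=27: ready={B,H} → run B
t=28: ready={H} → run H
t=29: ready={H} → run H
t=30: ready={H} → run H
t=31: ready={H} → run H
t=32: ready={H} → run H
t=33: ready={H} → run H
t=34: ready={H} → run H
t=35: ready={H} → run H
t=36: (idle)
t=37: (idle)
t=38: (idle)
t=39: (idle)
t=40: (idle)
t=41: (idle)
t=42: (idle)

running at tick 11 = G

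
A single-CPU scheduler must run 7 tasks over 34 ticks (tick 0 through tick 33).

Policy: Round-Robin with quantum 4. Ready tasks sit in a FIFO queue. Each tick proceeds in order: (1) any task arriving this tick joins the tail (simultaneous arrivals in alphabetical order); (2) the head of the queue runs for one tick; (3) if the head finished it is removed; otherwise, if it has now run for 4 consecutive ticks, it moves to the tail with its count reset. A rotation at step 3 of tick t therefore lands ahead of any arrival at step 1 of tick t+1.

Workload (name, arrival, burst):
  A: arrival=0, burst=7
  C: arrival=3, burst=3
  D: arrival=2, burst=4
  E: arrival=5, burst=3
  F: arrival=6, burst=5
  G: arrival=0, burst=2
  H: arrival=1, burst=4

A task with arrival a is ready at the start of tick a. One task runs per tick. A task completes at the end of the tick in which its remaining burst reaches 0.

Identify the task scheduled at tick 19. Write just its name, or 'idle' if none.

t=0: queue=[A,G] q_used=0 → run A
t=1: queue=[A,G,H] q_used=1 → run A
t=2: queue=[A,G,H,D] q_used=2 → run A
t=3: queue=[A,G,H,D,C] q_used=3 → run A
t=4: queue=[G,H,D,C,A] q_used=0 → run G
t=5: queue=[G,H,D,C,A,E] q_used=1 → run G
t=6: queue=[H,D,C,A,E,F] q_used=0 → run H
t=7: queue=[H,D,C,A,E,F] q_used=1 → run H
t=8: queue=[H,D,C,A,E,F] q_used=2 → run H
t=9: queue=[H,D,C,A,E,F] q_used=3 → run H
t=10: queue=[D,C,A,E,F] q_used=0 → run D
t=11: queue=[D,C,A,E,F] q_used=1 → run D
t=12: queue=[D,C,A,E,F] q_used=2 → run D
t=13: queue=[D,C,A,E,F] q_used=3 → run D
t=14: queue=[C,A,E,F] q_used=0 → run C
t=15: queue=[C,A,E,F] q_used=1 → run C
t=16: queue=[C,A,E,F] q_used=2 → run C
t=17: queue=[A,E,F] q_used=0 → run A
t=18: queue=[A,E,F] q_used=1 → run A
t=19: queue=[A,E,F] q_used=2 → run A
t=20: queue=[E,F] q_used=0 → run E
t=21: queue=[E,F] q_used=1 → run E
t=22: queue=[E,F] q_used=2 → run E
t=23: queue=[F] q_used=0 → run F
t=24: queue=[F] q_used=1 → run F
t=25: queue=[F] q_used=2 → run F
t=26: queue=[F] q_used=3 → run F
t=27: queue=[F] q_used=0 → run F
t=28: (idle)
t=29: (idle)
t=30: (idle)
t=31: (idle)
t=32: (idle)
t=33: (idle)

running at tick 19 = A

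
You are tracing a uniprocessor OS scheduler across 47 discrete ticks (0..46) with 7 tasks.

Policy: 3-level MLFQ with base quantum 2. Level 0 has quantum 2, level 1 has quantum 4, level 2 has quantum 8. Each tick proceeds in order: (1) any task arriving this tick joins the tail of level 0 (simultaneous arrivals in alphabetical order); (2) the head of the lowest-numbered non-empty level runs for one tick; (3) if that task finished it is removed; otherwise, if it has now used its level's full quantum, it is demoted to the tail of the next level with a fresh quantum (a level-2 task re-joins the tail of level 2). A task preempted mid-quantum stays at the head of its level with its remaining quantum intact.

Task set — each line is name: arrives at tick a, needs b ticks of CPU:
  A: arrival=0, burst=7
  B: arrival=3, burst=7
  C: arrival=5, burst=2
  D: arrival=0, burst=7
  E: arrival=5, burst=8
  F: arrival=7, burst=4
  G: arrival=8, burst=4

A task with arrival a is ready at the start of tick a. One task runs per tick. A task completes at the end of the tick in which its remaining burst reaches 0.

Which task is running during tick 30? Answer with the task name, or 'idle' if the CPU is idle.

t=0: L0/L1/L2 = AD/-/- → run A
t=1: L0/L1/L2 = AD/-/- → run A
t=2: L0/L1/L2 = D/A/- → run D
t=3: L0/L1/L2 = DB/A/- → run D
t=4: L0/L1/L2 = B/AD/- → run B
t=5: L0/L1/L2 = BCE/AD/- → run B
t=6: L0/L1/L2 = CE/ADB/- → run C
t=7: L0/L1/L2 = CEF/ADB/- → run C
t=8: L0/L1/L2 = EFG/ADB/- → run E
t=9: L0/L1/L2 = EFG/ADB/- → run E
t=10: L0/L1/L2 = FG/ADBE/- → run F
t=11: L0/L1/L2 = FG/ADBE/- → run F
t=12: L0/L1/L2 = G/ADBEF/- → run G
t=13: L0/L1/L2 = G/ADBEF/- → run G
t=14: L0/L1/L2 = -/ADBEFG/- → run A
t=15: L0/L1/L2 = -/ADBEFG/- → run A
t=16: L0/L1/L2 = -/ADBEFG/- → run A
t=17: L0/L1/L2 = -/ADBEFG/- → run A
t=18: L0/L1/L2 = -/DBEFG/A → run D
t=19: L0/L1/L2 = -/DBEFG/A → run D
t=20: L0/L1/L2 = -/DBEFG/A → run D
t=21: L0/L1/L2 = -/DBEFG/A → run D
t=22: L0/L1/L2 = -/BEFG/AD → run B
t=23: L0/L1/L2 = -/BEFG/AD → run B
t=24: L0/L1/L2 = -/BEFG/AD → run B
t=25: L0/L1/L2 = -/BEFG/AD → run B
t=26: L0/L1/L2 = -/EFG/ADB → run E
t=27: L0/L1/L2 = -/EFG/ADB → run E
t=28: L0/L1/L2 = -/EFG/ADB → run E
t=29: L0/L1/L2 = -/EFG/ADB → run E
t=30: L0/L1/L2 = -/FG/ADBE → run F
t=31: L0/L1/L2 = -/FG/ADBE → run F
t=32: L0/L1/L2 = -/G/ADBE → run G
t=33: L0/L1/L2 = -/G/ADBE → run G
t=34: L0/L1/L2 = -/-/ADBE → run A
t=35: L0/L1/L2 = -/-/DBE → run D
t=36: L0/L1/L2 = -/-/BE → run B
t=37: L0/L1/L2 = -/-/E → run E
t=38: L0/L1/L2 = -/-/E → run E
t=39: (idle)
t=40: (idle)
t=41: (idle)
t=42: (idle)
t=43: (idle)
t=44: (idle)
t=45: (idle)
t=46: (idle)

running at tick 30 = F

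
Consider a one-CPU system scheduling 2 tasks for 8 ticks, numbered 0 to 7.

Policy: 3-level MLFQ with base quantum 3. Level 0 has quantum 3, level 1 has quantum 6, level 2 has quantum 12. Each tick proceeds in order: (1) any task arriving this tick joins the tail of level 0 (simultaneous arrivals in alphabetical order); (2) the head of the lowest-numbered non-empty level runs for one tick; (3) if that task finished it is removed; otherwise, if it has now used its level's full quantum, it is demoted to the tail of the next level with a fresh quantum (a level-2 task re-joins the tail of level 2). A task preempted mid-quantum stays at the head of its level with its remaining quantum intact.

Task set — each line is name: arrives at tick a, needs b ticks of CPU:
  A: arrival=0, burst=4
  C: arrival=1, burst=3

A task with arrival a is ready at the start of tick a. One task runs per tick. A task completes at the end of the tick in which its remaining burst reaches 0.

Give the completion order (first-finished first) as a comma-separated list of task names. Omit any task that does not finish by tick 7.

t=0: L0/L1/L2 = A/-/- → run A
t=1: L0/L1/L2 = AC/-/- → run A
t=2: L0/L1/L2 = AC/-/- → run A
t=3: L0/L1/L2 = C/A/- → run C
t=4: L0/L1/L2 = C/A/- → run C
t=5: L0/L1/L2 = C/A/- → run C
t=6: L0/L1/L2 = -/A/- → run A
t=7: (idle)

completion order = C, A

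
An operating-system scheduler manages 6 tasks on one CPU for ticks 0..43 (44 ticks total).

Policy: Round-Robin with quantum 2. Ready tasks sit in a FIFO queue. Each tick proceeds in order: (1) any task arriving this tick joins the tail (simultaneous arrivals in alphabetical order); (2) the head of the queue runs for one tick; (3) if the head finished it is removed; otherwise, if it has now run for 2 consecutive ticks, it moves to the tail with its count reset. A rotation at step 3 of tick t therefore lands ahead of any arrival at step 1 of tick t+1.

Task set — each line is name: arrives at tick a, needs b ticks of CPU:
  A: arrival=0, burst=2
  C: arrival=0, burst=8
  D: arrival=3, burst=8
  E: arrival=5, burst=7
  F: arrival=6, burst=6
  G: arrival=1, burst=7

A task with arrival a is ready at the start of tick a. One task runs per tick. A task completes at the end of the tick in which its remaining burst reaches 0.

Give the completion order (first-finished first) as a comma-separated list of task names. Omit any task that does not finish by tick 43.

completion order = A, C, G, F, D, E

t=0: queue=[A,C] q_used=0 → run A
t=1: queue=[A,C,G] q_used=1 → run A
t=2: queue=[C,G] q_used=0 → run C
t=3: queue=[C,G,D] q_used=1 → run C
t=4: queue=[G,D,C] q_used=0 → run G
t=5: queue=[G,D,C,E] q_used=1 → run G
t=6: queue=[D,C,E,G,F] q_used=0 → run D
t=7: queue=[D,C,E,G,F] q_used=1 → run D
t=8: queue=[C,E,G,F,D] q_used=0 → run C
t=9: queue=[C,E,G,F,D] q_used=1 → run C
t=10: queue=[E,G,F,D,C] q_used=0 → run E
t=11: queue=[E,G,F,D,C] q_used=1 → run E
t=12: queue=[G,F,D,C,E] q_used=0 → run G
t=13: queue=[G,F,D,C,E] q_used=1 → run G
t=14: queue=[F,D,C,E,G] q_used=0 → run F
t=15: queue=[F,D,C,E,G] q_used=1 → run F
t=16: queue=[D,C,E,G,F] q_used=0 → run D
t=17: queue=[D,C,E,G,F] q_used=1 → run D
t=18: queue=[C,E,G,F,D] q_used=0 → run C
t=19: queue=[C,E,G,F,D] q_used=1 → run C
t=20: queue=[E,G,F,D,C] q_used=0 → run E
t=21: queue=[E,G,F,D,C] q_used=1 → run E
t=22: queue=[G,F,D,C,E] q_used=0 → run G
t=23: queue=[G,F,D,C,E] q_used=1 → run G
t=24: queue=[F,D,C,E,G] q_used=0 → run F
t=25: queue=[F,D,C,E,G] q_used=1 → run F
t=26: queue=[D,C,E,G,F] q_used=0 → run D
t=27: queue=[D,C,E,G,F] q_used=1 → run D
t=28: queue=[C,E,G,F,D] q_used=0 → run C
t=29: queue=[C,E,G,F,D] q_used=1 → run C
t=30: queue=[E,G,F,D] q_used=0 → run E
t=31: queue=[E,G,F,D] q_used=1 → run E
t=32: queue=[G,F,D,E] q_used=0 → run G
t=33: queue=[F,D,E] q_used=0 → run F
t=34: queue=[F,D,E] q_used=1 → run F
t=35: queue=[D,E] q_used=0 → run D
t=36: queue=[D,E] q_used=1 → run D
t=37: queue=[E] q_used=0 → run E
t=38: (idle)
t=39: (idle)
t=40: (idle)
t=41: (idle)
t=42: (idle)
t=43: (idle)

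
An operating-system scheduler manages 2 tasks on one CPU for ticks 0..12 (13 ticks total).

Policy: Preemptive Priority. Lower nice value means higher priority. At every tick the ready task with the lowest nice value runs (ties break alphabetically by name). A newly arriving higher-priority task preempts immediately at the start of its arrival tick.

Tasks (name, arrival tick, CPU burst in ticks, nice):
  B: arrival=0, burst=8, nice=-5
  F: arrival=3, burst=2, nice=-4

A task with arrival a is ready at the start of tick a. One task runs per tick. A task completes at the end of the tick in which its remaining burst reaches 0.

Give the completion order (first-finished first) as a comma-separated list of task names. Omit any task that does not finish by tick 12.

t=0: ready={B} → run B
t=1: ready={B} → run B
t=2: ready={B} → run B
t=3: ready={B,F} → run B
t=4: ready={B,F} → run B
t=5: ready={B,F} → run B
t=6: ready={B,F} → run B
t=7: ready={B,F} → run B
t=8: ready={F} → run F
t=9: ready={F} → run F
t=10: (idle)
t=11: (idle)
t=12: (idle)

completion order = B, F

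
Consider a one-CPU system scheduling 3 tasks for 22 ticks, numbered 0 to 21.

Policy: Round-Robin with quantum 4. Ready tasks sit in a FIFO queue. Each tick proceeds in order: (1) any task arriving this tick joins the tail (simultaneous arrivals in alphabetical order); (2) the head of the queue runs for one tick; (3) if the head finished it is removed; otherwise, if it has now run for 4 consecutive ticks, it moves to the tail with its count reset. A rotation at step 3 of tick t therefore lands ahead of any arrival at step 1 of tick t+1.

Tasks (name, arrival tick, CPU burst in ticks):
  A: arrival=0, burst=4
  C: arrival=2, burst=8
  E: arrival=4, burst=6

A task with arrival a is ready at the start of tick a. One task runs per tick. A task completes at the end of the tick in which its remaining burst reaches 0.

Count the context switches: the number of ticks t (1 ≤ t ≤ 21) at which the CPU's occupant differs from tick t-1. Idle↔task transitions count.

t=0: queue=[A] q_used=0 → run A
t=1: queue=[A] q_used=1 → run A
t=2: queue=[A,C] q_used=2 → run A
t=3: queue=[A,C] q_used=3 → run A
t=4: queue=[C,E] q_used=0 → run C
t=5: queue=[C,E] q_used=1 → run C
t=6: queue=[C,E] q_used=2 → run C
t=7: queue=[C,E] q_used=3 → run C
t=8: queue=[E,C] q_used=0 → run E
t=9: queue=[E,C] q_used=1 → run E
t=10: queue=[E,C] q_used=2 → run E
t=11: queue=[E,C] q_used=3 → run E
t=12: queue=[C,E] q_used=0 → run C
t=13: queue=[C,E] q_used=1 → run C
t=14: queue=[C,E] q_used=2 → run C
t=15: queue=[C,E] q_used=3 → run C
t=16: queue=[E] q_used=0 → run E
t=17: queue=[E] q_used=1 → run E
t=18: (idle)
t=19: (idle)
t=20: (idle)
t=21: (idle)

context switches = 5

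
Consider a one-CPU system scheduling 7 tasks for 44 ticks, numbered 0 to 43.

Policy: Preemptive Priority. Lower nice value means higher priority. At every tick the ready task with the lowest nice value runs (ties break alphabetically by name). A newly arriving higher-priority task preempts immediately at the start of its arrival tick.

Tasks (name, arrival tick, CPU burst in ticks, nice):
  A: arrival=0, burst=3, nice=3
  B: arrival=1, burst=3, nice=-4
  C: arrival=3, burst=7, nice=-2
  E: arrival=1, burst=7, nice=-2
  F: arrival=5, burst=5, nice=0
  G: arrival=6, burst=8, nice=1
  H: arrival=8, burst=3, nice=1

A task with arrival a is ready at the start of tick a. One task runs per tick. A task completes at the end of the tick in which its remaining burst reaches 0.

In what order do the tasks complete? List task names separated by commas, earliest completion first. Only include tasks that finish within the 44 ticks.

completion order = B, C, E, F, G, H, A

t=0: ready={A} → run A
t=1: ready={A,B,E} → run B
t=2: ready={A,B,E} → run B
t=3: ready={A,B,C,E} → run B
t=4: ready={A,C,E} → run C
t=5: ready={A,C,E,F} → run C
t=6: ready={A,C,E,F,G} → run C
t=7: ready={A,C,E,F,G} → run C
t=8: ready={A,C,E,F,G,H} → run C
t=9: ready={A,C,E,F,G,H} → run C
t=10: ready={A,C,E,F,G,H} → run C
t=11: ready={A,E,F,G,H} → run E
t=12: ready={A,E,F,G,H} → run E
t=13: ready={A,E,F,G,H} → run E
t=14: ready={A,E,F,G,H} → run E
t=15: ready={A,E,F,G,H} → run E
t=16: ready={A,E,F,G,H} → run E
t=17: ready={A,E,F,G,H} → run E
t=18: ready={A,F,G,H} → run F
t=19: ready={A,F,G,H} → run F
t=20: ready={A,F,G,H} → run F
t=21: ready={A,F,G,H} → run F
t=22: ready={A,F,G,H} → run F
t=23: ready={A,G,H} → run G
t=24: ready={A,G,H} → run G
t=25: ready={A,G,H} → run G
t=26: ready={A,G,H} → run G
t=27: ready={A,G,H} → run G
t=28: ready={A,G,H} → run G
t=29: ready={A,G,H} → run G
t=30: ready={A,G,H} → run G
t=31: ready={A,H} → run H
t=32: ready={A,H} → run H
t=33: ready={A,H} → run H
t=34: ready={A} → run A
t=35: ready={A} → run A
t=36: (idle)
t=37: (idle)
t=38: (idle)
t=39: (idle)
t=40: (idle)
t=41: (idle)
t=42: (idle)
t=43: (idle)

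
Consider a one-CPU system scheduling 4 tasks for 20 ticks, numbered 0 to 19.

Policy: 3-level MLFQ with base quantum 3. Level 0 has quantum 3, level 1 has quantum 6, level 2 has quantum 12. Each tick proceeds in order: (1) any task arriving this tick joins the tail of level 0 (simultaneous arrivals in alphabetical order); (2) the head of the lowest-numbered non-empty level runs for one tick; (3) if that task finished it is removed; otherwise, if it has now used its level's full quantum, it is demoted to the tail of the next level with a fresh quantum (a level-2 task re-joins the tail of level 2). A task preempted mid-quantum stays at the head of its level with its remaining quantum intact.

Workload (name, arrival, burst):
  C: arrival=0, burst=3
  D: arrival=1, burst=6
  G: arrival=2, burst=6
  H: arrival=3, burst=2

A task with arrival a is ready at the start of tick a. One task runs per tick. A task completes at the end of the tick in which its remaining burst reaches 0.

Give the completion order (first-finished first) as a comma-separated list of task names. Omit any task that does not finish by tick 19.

t=0: L0/L1/L2 = C/-/- → run C
t=1: L0/L1/L2 = CD/-/- → run C
t=2: L0/L1/L2 = CDG/-/- → run C
t=3: L0/L1/L2 = DGH/-/- → run D
t=4: L0/L1/L2 = DGH/-/- → run D
t=5: L0/L1/L2 = DGH/-/- → run D
t=6: L0/L1/L2 = GH/D/- → run G
t=7: L0/L1/L2 = GH/D/- → run G
t=8: L0/L1/L2 = GH/D/- → run G
t=9: L0/L1/L2 = H/DG/- → run H
t=10: L0/L1/L2 = H/DG/- → run H
t=11: L0/L1/L2 = -/DG/- → run D
t=12: L0/L1/L2 = -/DG/- → run D
t=13: L0/L1/L2 = -/DG/- → run D
t=14: L0/L1/L2 = -/G/- → run G
t=15: L0/L1/L2 = -/G/- → run G
t=16: L0/L1/L2 = -/G/- → run G
t=17: (idle)
t=18: (idle)
t=19: (idle)

completion order = C, H, D, G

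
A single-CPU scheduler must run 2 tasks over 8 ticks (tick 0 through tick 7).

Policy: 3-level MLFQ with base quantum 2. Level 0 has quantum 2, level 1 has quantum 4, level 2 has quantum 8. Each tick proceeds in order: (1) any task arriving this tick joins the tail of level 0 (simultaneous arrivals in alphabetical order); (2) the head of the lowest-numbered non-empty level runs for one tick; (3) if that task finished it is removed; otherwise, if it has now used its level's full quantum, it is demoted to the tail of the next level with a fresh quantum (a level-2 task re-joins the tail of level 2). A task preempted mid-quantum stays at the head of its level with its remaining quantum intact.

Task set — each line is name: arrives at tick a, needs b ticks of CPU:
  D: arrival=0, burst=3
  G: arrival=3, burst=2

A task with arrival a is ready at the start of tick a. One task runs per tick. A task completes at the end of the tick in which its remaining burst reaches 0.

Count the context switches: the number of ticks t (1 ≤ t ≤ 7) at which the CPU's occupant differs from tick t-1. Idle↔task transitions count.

t=0: L0/L1/L2 = D/-/- → run D
t=1: L0/L1/L2 = D/-/- → run D
t=2: L0/L1/L2 = -/D/- → run D
t=3: L0/L1/L2 = G/-/- → run G
t=4: L0/L1/L2 = G/-/- → run G
t=5: (idle)
t=6: (idle)
t=7: (idle)

context switches = 2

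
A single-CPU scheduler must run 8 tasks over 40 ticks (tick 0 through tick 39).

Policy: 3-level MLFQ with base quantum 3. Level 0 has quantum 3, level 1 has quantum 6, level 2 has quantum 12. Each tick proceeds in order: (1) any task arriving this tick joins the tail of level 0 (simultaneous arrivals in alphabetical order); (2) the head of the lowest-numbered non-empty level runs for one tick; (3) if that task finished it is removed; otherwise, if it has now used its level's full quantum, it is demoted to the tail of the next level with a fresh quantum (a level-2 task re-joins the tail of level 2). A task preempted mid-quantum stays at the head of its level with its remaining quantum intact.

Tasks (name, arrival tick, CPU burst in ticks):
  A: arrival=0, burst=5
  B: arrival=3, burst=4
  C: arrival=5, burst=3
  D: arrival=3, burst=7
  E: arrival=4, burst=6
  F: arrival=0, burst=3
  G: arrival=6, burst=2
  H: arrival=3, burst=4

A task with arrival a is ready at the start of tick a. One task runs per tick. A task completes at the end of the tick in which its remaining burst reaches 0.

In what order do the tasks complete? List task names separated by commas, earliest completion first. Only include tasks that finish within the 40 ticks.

completion order = F, C, G, A, B, D, H, E

t=0: L0/L1/L2 = AF/-/- → run A
t=1: L0/L1/L2 = AF/-/- → run A
t=2: L0/L1/L2 = AF/-/- → run A
t=3: L0/L1/L2 = FBDH/A/- → run F
t=4: L0/L1/L2 = FBDHE/A/- → run F
t=5: L0/L1/L2 = FBDHEC/A/- → run F
t=6: L0/L1/L2 = BDHECG/A/- → run B
t=7: L0/L1/L2 = BDHECG/A/- → run B
t=8: L0/L1/L2 = BDHECG/A/- → run B
t=9: L0/L1/L2 = DHECG/AB/- → run D
t=10: L0/L1/L2 = DHECG/AB/- → run D
t=11: L0/L1/L2 = DHECG/AB/- → run D
t=12: L0/L1/L2 = HECG/ABD/- → run H
t=13: L0/L1/L2 = HECG/ABD/- → run H
t=14: L0/L1/L2 = HECG/ABD/- → run H
t=15: L0/L1/L2 = ECG/ABDH/- → run E
t=16: L0/L1/L2 = ECG/ABDH/- → run E
t=17: L0/L1/L2 = ECG/ABDH/- → run E
t=18: L0/L1/L2 = CG/ABDHE/- → run C
t=19: L0/L1/L2 = CG/ABDHE/- → run C
t=20: L0/L1/L2 = CG/ABDHE/- → run C
t=21: L0/L1/L2 = G/ABDHE/- → run G
t=22: L0/L1/L2 = G/ABDHE/- → run G
t=23: L0/L1/L2 = -/ABDHE/- → run A
t=24: L0/L1/L2 = -/ABDHE/- → run A
t=25: L0/L1/L2 = -/BDHE/- → run B
t=26: L0/L1/L2 = -/DHE/- → run D
t=27: L0/L1/L2 = -/DHE/- → run D
t=28: L0/L1/L2 = -/DHE/- → run D
t=29: L0/L1/L2 = -/DHE/- → run D
t=30: L0/L1/L2 = -/HE/- → run H
t=31: L0/L1/L2 = -/E/- → run E
t=32: L0/L1/L2 = -/E/- → run E
t=33: L0/L1/L2 = -/E/- → run E
t=34: (idle)
t=35: (idle)
t=36: (idle)
t=37: (idle)
t=38: (idle)
t=39: (idle)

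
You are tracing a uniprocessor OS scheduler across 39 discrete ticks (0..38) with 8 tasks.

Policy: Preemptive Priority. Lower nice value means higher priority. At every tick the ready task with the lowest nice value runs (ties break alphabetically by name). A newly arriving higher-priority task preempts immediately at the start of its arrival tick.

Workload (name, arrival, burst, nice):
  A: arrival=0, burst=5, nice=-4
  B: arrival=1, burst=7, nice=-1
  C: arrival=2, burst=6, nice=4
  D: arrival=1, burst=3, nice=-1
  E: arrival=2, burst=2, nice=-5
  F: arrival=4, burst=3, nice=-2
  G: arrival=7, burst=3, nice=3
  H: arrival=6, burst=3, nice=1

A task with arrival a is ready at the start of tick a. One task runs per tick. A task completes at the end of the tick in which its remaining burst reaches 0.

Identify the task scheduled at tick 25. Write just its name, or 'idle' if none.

t=0: ready={A} → run A
t=1: ready={A,B,D} → run A
t=2: ready={A,B,C,D,E} → run E
t=3: ready={A,B,C,D,E} → run E
t=4: ready={A,B,C,D,F} → run A
t=5: ready={A,B,C,D,F} → run A
t=6: ready={A,B,C,D,F,H} → run A
t=7: ready={B,C,D,F,G,H} → run F
t=8: ready={B,C,D,F,G,H} → run F
t=9: ready={B,C,D,F,G,H} → run F
t=10: ready={B,C,D,G,H} → run B
t=11: ready={B,C,D,G,H} → run B
t=12: ready={B,C,D,G,H} → run B
t=13: ready={B,C,D,G,H} → run B
t=14: ready={B,C,D,G,H} → run B
t=15: ready={B,C,D,G,H} → run B
t=16: ready={B,C,D,G,H} → run B
t=17: ready={C,D,G,H} → run D
t=18: ready={C,D,G,H} → run D
t=19: ready={C,D,G,H} → run D
t=20: ready={C,G,H} → run H
t=21: ready={C,G,H} → run H
t=22: ready={C,G,H} → run H
t=23: ready={C,G} → run G
t=24: ready={C,G} → run G
t=25: ready={C,G} → run G
t=26: ready={C} → run C
t=27: ready={C} → run C
t=28: ready={C} → run C
t=29: ready={C} → run C
t=30: ready={C} → run C
t=31: ready={C} → run C
t=32: (idle)
t=33: (idle)
t=34: (idle)
t=35: (idle)
t=36: (idle)
t=37: (idle)
t=38: (idle)

running at tick 25 = G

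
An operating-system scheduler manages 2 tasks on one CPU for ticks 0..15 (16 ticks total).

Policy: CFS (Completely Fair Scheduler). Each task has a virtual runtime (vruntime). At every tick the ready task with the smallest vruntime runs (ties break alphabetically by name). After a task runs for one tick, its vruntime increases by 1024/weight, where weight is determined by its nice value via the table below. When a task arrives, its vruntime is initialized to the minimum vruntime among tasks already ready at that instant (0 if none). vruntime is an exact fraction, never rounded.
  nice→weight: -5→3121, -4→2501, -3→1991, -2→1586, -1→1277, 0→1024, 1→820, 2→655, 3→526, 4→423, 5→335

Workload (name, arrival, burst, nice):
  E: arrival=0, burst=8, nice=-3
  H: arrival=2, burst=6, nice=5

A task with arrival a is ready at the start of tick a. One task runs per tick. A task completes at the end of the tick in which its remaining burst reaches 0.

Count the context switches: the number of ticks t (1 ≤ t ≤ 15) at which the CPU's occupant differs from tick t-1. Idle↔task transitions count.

t=0: vr[E=0] → run E
t=1: vr[E=1024/1991] → run E
t=2: vr[E=2048/1991 H=2048/1991] → run E
t=3: vr[E=3072/1991 H=2048/1991] → run H
t=4: vr[E=3072/1991 H=2724864/666985] → run E
t=5: vr[E=4096/1991 H=2724864/666985] → run E
t=6: vr[E=5120/1991 H=2724864/666985] → run E
t=7: vr[E=6144/1991 H=2724864/666985] → run E
t=8: vr[E=7168/1991 H=2724864/666985] → run E
t=9: vr[H=2724864/666985] → run H
t=10: vr[H=4763648/666985] → run H
t=11: vr[H=6802432/666985] → run H
t=12: vr[H=8841216/666985] → run H
t=13: vr[H=2176000/133397] → run H
t=14: (idle)
t=15: (idle)

context switches = 4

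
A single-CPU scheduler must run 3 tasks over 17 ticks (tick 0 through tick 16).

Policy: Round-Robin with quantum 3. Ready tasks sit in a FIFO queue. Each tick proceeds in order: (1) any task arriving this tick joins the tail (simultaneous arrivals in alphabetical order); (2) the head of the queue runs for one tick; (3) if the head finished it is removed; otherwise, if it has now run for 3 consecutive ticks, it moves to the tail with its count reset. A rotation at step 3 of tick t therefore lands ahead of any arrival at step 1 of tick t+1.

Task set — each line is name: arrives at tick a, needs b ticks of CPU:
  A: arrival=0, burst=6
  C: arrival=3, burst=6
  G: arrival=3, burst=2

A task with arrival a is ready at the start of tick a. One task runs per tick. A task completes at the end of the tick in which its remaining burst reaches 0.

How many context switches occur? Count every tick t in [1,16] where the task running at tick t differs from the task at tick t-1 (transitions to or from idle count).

context switches = 4

t=0: queue=[A] q_used=0 → run A
t=1: queue=[A] q_used=1 → run A
t=2: queue=[A] q_used=2 → run A
t=3: queue=[A,C,G] q_used=0 → run A
t=4: queue=[A,C,G] q_used=1 → run A
t=5: queue=[A,C,G] q_used=2 → run A
t=6: queue=[C,G] q_used=0 → run C
t=7: queue=[C,G] q_used=1 → run C
t=8: queue=[C,G] q_used=2 → run C
t=9: queue=[G,C] q_used=0 → run G
t=10: queue=[G,C] q_used=1 → run G
t=11: queue=[C] q_used=0 → run C
t=12: queue=[C] q_used=1 → run C
t=13: queue=[C] q_used=2 → run C
t=14: (idle)
t=15: (idle)
t=16: (idle)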